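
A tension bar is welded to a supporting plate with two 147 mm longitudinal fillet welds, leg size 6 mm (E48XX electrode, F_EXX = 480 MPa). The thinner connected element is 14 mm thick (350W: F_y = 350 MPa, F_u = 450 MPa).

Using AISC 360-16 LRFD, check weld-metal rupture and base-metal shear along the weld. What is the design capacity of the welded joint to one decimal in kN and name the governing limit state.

269.4 kN (weld metal governs)

Weld metal: throat = 0.707×6 = 4.242 mm, L = 2×147 = 294 mm. φR_n = 0.75 × 0.6 × 480 × 4.242 × 294 = 269.4 kN.
Base metal shear (14 mm plate): yield φR_n = 1.0×0.6×350×14×294 = 864.4 kN; rupture φR_n = 0.75×0.6×450×14×294 = 833.5 kN; take 833.5 kN (rupture).
Governing: min(269.4, 833.5) = 269.4 kN → weld metal.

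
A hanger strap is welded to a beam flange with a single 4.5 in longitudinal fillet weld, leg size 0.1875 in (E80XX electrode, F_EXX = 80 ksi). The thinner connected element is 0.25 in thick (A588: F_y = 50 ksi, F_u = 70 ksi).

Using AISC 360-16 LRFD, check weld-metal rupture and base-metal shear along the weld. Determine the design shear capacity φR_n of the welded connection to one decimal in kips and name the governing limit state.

21.5 kips (weld metal governs)

Weld metal: throat = 0.707×0.1875 = 0.13256 in, L = 4.5 in. φR_n = 0.75 × 0.6 × 80 × 0.13256 × 4.5 = 21.5 kips.
Base metal shear (0.25 in plate): yield φR_n = 1.0×0.6×50×0.25×4.5 = 33.8 kips; rupture φR_n = 0.75×0.6×70×0.25×4.5 = 35.4 kips; take 33.8 kips (yield).
Governing: min(21.5, 33.8) = 21.5 kips → weld metal.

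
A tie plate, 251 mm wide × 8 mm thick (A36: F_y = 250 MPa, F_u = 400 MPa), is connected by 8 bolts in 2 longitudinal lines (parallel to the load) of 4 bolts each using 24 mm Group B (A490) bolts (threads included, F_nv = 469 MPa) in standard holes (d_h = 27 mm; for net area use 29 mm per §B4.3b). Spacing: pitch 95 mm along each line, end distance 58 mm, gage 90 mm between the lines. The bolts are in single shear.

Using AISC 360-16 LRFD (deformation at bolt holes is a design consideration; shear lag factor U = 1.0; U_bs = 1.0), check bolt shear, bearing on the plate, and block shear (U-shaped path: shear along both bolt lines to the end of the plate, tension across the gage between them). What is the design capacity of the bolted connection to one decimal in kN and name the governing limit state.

Bolt shear: A_b = π(24)²/4 = 452.39 mm². φR_n = 0.75 × 469 × 452.39 × 8 × 1 = 1273.0 kN.
Bearing (8 mm plate, F_u = 400 MPa): end bolts L_c = 58 − 27/2 = 44.5, R_n = min(1.2×44.5×8×400, 2.4×24×8×400) = 170.88 kN/bolt; interior L_c = 95 − 27 = 68, R_n = 184.32 kN/bolt. φR_n = 0.75 × (2×170.88 + 6×184.32) = 1085.8 kN.
Block shear: shear path 2×[58+3×95] = 2×343 mm, A_gv = 5488, A_nv = 2×(343 − 3.5×29)×8 = 3864 mm²; tension across gage: (90 − 1×29)×8 = 488 mm². R_n = min(0.6×400×3864, 0.6×250×5488) + 1.0×400×488 = min(927.36, 823.2) + 195.2 = 1018.4 kN. φR_n = 0.75 × 1018.4 = 763.8 kN.
Governing: min(1273.0, 1085.8, 763.8) = 763.8 kN → block shear.

763.8 kN (block shear governs)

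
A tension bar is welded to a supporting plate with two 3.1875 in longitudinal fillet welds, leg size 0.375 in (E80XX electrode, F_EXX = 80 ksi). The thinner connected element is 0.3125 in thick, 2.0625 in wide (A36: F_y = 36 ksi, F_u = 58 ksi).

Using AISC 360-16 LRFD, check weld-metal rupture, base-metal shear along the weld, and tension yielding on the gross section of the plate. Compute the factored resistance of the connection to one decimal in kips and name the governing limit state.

Weld metal: throat = 0.707×0.375 = 0.26513 in, L = 2×3.1875 = 6.375 in. φR_n = 0.75 × 0.6 × 80 × 0.26513 × 6.375 = 60.8 kips.
Base metal shear (0.3125 in plate): yield φR_n = 1.0×0.6×36×0.3125×6.375 = 43.0 kips; rupture φR_n = 0.75×0.6×58×0.3125×6.375 = 52.0 kips; take 43.0 kips (yield).
Tension yield (gross): A_g = 2.0625×0.3125 = 0.64453 in². φR_n = 0.90 × 36 × 0.64453 = 20.9 kips.
Governing: min(60.8, 43.0, 20.9) = 20.9 kips → gross-section yield.

20.9 kips (gross-section yield governs)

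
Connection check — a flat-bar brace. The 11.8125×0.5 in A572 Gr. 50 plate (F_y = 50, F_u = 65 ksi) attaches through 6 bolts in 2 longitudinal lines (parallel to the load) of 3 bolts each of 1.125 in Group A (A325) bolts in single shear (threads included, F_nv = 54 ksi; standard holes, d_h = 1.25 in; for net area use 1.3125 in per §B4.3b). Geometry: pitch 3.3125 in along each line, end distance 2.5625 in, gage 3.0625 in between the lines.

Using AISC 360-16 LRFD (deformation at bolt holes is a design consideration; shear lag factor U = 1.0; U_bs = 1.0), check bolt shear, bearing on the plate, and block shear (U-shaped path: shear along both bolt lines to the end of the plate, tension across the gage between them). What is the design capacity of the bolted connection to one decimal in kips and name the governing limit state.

Bolt shear: A_b = π(1.125)²/4 = 0.99402 in². φR_n = 0.75 × 54 × 0.99402 × 6 × 1 = 241.5 kips.
Bearing (0.5 in plate, F_u = 65 ksi): end bolts L_c = 2.5625 − 1.25/2 = 1.9375, R_n = min(1.2×1.9375×0.5×65, 2.4×1.125×0.5×65) = 75.563 kips/bolt; interior L_c = 3.3125 − 1.25 = 2.0625, R_n = 80.438 kips/bolt. φR_n = 0.75 × (2×75.563 + 4×80.438) = 354.7 kips.
Block shear: shear path 2×[2.5625+2×3.3125] = 2×9.1875 in, A_gv = 9.1875, A_nv = 2×(9.1875 − 2.5×1.3125)×0.5 = 5.9063 in²; tension across gage: (3.0625 − 1×1.3125)×0.5 = 0.875 in². R_n = min(0.6×65×5.9063, 0.6×50×9.1875) + 1.0×65×0.875 = min(230.35, 275.63) + 56.875 = 287.23 kips. φR_n = 0.75 × 287.23 = 215.4 kips.
Governing: min(241.5, 354.7, 215.4) = 215.4 kips → block shear.

215.4 kips (block shear governs)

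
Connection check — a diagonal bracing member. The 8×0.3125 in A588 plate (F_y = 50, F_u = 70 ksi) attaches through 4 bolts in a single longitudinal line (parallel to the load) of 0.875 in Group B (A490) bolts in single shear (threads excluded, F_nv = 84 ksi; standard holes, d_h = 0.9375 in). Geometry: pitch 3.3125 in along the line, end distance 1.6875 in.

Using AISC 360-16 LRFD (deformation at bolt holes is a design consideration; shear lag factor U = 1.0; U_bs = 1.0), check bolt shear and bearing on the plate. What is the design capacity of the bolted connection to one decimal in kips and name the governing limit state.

Bolt shear: A_b = π(0.875)²/4 = 0.60132 in². φR_n = 0.75 × 84 × 0.60132 × 4 × 1 = 151.5 kips.
Bearing (0.3125 in plate, F_u = 70 ksi): end bolts L_c = 1.6875 − 0.9375/2 = 1.21875, R_n = min(1.2×1.21875×0.3125×70, 2.4×0.875×0.3125×70) = 31.992 kips/bolt; interior L_c = 3.3125 − 0.9375 = 2.375, R_n = 45.938 kips/bolt. φR_n = 0.75 × (1×31.992 + 3×45.938) = 127.4 kips.
Governing: min(151.5, 127.4) = 127.4 kips → bearing.

127.4 kips (bearing governs)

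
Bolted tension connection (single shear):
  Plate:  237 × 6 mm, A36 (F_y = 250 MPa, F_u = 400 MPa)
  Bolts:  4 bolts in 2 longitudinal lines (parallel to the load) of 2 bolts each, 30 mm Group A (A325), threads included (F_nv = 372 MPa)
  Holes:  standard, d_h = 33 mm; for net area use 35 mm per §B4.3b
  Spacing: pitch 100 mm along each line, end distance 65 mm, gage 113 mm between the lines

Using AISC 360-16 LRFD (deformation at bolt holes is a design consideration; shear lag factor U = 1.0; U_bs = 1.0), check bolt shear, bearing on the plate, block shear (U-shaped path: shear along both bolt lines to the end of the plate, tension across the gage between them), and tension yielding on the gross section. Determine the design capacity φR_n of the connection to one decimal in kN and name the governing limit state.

320.0 kN (gross-section yield governs)

Bolt shear: A_b = π(30)²/4 = 706.86 mm². φR_n = 0.75 × 372 × 706.86 × 4 × 1 = 788.9 kN.
Bearing (6 mm plate, F_u = 400 MPa): end bolts L_c = 65 − 33/2 = 48.5, R_n = min(1.2×48.5×6×400, 2.4×30×6×400) = 139.68 kN/bolt; interior L_c = 100 − 33 = 67, R_n = 172.8 kN/bolt. φR_n = 0.75 × (2×139.68 + 2×172.8) = 468.7 kN.
Block shear: shear path 2×[65+1×100] = 2×165 mm, A_gv = 1980, A_nv = 2×(165 − 1.5×35)×6 = 1350 mm²; tension across gage: (113 − 1×35)×6 = 468 mm². R_n = min(0.6×400×1350, 0.6×250×1980) + 1.0×400×468 = min(324, 297) + 187.2 = 484.2 kN. φR_n = 0.75 × 484.2 = 363.2 kN.
Tension yield (gross): A_g = 237×6 = 1422 mm². φR_n = 0.90 × 250 × 1422 = 320.0 kN.
Governing: min(788.9, 468.7, 363.2, 320.0) = 320.0 kN → gross-section yield.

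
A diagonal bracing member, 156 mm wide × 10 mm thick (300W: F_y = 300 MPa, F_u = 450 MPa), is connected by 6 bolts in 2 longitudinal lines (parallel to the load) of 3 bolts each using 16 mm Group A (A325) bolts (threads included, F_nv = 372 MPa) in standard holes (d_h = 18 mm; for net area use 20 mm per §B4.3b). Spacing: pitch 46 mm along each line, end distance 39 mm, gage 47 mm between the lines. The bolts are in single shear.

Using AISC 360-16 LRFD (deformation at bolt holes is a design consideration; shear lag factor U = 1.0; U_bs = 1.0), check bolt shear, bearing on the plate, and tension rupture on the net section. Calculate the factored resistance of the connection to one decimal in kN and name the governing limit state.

Bolt shear: A_b = π(16)²/4 = 201.06 mm². φR_n = 0.75 × 372 × 201.06 × 6 × 1 = 336.6 kN.
Bearing (10 mm plate, F_u = 450 MPa): end bolts L_c = 39 − 18/2 = 30, R_n = min(1.2×30×10×450, 2.4×16×10×450) = 162 kN/bolt; interior L_c = 46 − 18 = 28, R_n = 151.2 kN/bolt. φR_n = 0.75 × (2×162 + 4×151.2) = 696.6 kN.
Tension rupture (net): A_n = (156 − 2×20)×10 = 1160 mm² (U = 1.0, A_e = A_n). φR_n = 0.75 × 450 × 1160 = 391.5 kN.
Governing: min(336.6, 696.6, 391.5) = 336.6 kN → bolt shear.

336.6 kN (bolt shear governs)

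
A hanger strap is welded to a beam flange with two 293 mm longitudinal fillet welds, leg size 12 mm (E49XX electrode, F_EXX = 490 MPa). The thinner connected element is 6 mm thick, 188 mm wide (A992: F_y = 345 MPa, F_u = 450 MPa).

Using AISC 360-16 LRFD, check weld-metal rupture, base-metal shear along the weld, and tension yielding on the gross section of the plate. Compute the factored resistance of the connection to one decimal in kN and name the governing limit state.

Weld metal: throat = 0.707×12 = 8.484 mm, L = 2×293 = 586 mm. φR_n = 0.75 × 0.6 × 490 × 8.484 × 586 = 1096.2 kN.
Base metal shear (6 mm plate): yield φR_n = 1.0×0.6×345×6×586 = 727.8 kN; rupture φR_n = 0.75×0.6×450×6×586 = 712.0 kN; take 712.0 kN (rupture).
Tension yield (gross): A_g = 188×6 = 1128 mm². φR_n = 0.90 × 345 × 1128 = 350.2 kN.
Governing: min(1096.2, 712.0, 350.2) = 350.2 kN → gross-section yield.

350.2 kN (gross-section yield governs)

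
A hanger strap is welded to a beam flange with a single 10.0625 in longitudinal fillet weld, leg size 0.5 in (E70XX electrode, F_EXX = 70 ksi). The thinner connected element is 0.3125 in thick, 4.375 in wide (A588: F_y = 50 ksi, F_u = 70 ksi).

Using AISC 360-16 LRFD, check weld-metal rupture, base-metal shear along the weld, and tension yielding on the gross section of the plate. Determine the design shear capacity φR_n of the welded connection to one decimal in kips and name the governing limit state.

Weld metal: throat = 0.707×0.5 = 0.3535 in, L = 10.0625 in. φR_n = 0.75 × 0.6 × 70 × 0.3535 × 10.0625 = 112.0 kips.
Base metal shear (0.3125 in plate): yield φR_n = 1.0×0.6×50×0.3125×10.0625 = 94.3 kips; rupture φR_n = 0.75×0.6×70×0.3125×10.0625 = 99.1 kips; take 94.3 kips (yield).
Tension yield (gross): A_g = 4.375×0.3125 = 1.3672 in². φR_n = 0.90 × 50 × 1.3672 = 61.5 kips.
Governing: min(112.0, 94.3, 61.5) = 61.5 kips → gross-section yield.

61.5 kips (gross-section yield governs)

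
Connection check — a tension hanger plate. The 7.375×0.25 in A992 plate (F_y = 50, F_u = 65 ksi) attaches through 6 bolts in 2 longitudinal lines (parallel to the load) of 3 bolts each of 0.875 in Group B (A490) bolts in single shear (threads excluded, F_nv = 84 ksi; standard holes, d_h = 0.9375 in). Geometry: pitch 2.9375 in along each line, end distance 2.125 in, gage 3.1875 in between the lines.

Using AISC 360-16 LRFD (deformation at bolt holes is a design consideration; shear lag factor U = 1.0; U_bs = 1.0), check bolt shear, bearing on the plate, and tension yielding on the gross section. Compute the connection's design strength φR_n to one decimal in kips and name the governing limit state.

83.0 kips (gross-section yield governs)

Bolt shear: A_b = π(0.875)²/4 = 0.60132 in². φR_n = 0.75 × 84 × 0.60132 × 6 × 1 = 227.3 kips.
Bearing (0.25 in plate, F_u = 65 ksi): end bolts L_c = 2.125 − 0.9375/2 = 1.65625, R_n = min(1.2×1.65625×0.25×65, 2.4×0.875×0.25×65) = 32.297 kips/bolt; interior L_c = 2.9375 − 0.9375 = 2, R_n = 34.125 kips/bolt. φR_n = 0.75 × (2×32.297 + 4×34.125) = 150.8 kips.
Tension yield (gross): A_g = 7.375×0.25 = 1.8438 in². φR_n = 0.90 × 50 × 1.8438 = 83.0 kips.
Governing: min(227.3, 150.8, 83.0) = 83.0 kips → gross-section yield.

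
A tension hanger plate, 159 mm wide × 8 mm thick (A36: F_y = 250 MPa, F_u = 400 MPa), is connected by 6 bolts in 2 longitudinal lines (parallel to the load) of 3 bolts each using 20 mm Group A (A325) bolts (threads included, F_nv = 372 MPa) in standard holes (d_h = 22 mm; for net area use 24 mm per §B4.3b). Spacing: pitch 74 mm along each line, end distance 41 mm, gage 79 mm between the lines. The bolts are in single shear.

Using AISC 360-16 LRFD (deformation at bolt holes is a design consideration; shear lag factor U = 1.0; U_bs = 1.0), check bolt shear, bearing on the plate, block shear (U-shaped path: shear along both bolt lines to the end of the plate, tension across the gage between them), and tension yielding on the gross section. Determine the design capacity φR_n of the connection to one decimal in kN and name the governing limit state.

286.2 kN (gross-section yield governs)

Bolt shear: A_b = π(20)²/4 = 314.16 mm². φR_n = 0.75 × 372 × 314.16 × 6 × 1 = 525.9 kN.
Bearing (8 mm plate, F_u = 400 MPa): end bolts L_c = 41 − 22/2 = 30, R_n = min(1.2×30×8×400, 2.4×20×8×400) = 115.2 kN/bolt; interior L_c = 74 − 22 = 52, R_n = 153.6 kN/bolt. φR_n = 0.75 × (2×115.2 + 4×153.6) = 633.6 kN.
Block shear: shear path 2×[41+2×74] = 2×189 mm, A_gv = 3024, A_nv = 2×(189 − 2.5×24)×8 = 2064 mm²; tension across gage: (79 − 1×24)×8 = 440 mm². R_n = min(0.6×400×2064, 0.6×250×3024) + 1.0×400×440 = min(495.36, 453.6) + 176 = 629.6 kN. φR_n = 0.75 × 629.6 = 472.2 kN.
Tension yield (gross): A_g = 159×8 = 1272 mm². φR_n = 0.90 × 250 × 1272 = 286.2 kN.
Governing: min(525.9, 633.6, 472.2, 286.2) = 286.2 kN → gross-section yield.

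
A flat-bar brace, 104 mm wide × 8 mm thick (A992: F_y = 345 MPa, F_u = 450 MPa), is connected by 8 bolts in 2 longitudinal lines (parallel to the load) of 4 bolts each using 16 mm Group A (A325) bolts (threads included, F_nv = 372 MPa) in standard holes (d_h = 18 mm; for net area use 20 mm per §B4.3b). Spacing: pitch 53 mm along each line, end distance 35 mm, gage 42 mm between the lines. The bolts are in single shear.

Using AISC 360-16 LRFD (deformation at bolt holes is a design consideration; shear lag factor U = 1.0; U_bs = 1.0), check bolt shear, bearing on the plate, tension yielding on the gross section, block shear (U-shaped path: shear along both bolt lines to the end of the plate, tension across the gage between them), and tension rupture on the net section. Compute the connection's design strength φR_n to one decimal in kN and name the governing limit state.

172.8 kN (net-section rupture governs)

Bolt shear: A_b = π(16)²/4 = 201.06 mm². φR_n = 0.75 × 372 × 201.06 × 8 × 1 = 448.8 kN.
Bearing (8 mm plate, F_u = 450 MPa): end bolts L_c = 35 − 18/2 = 26, R_n = min(1.2×26×8×450, 2.4×16×8×450) = 112.32 kN/bolt; interior L_c = 53 − 18 = 35, R_n = 138.24 kN/bolt. φR_n = 0.75 × (2×112.32 + 6×138.24) = 790.6 kN.
Tension yield (gross): A_g = 104×8 = 832 mm². φR_n = 0.90 × 345 × 832 = 258.3 kN.
Block shear: shear path 2×[35+3×53] = 2×194 mm, A_gv = 3104, A_nv = 2×(194 − 3.5×20)×8 = 1984 mm²; tension across gage: (42 − 1×20)×8 = 176 mm². R_n = min(0.6×450×1984, 0.6×345×3104) + 1.0×450×176 = min(535.68, 642.53) + 79.2 = 614.88 kN. φR_n = 0.75 × 614.88 = 461.2 kN.
Tension rupture (net): A_n = (104 − 2×20)×8 = 512 mm² (U = 1.0, A_e = A_n). φR_n = 0.75 × 450 × 512 = 172.8 kN.
Governing: min(448.8, 790.6, 258.3, 461.2, 172.8) = 172.8 kN → net-section rupture.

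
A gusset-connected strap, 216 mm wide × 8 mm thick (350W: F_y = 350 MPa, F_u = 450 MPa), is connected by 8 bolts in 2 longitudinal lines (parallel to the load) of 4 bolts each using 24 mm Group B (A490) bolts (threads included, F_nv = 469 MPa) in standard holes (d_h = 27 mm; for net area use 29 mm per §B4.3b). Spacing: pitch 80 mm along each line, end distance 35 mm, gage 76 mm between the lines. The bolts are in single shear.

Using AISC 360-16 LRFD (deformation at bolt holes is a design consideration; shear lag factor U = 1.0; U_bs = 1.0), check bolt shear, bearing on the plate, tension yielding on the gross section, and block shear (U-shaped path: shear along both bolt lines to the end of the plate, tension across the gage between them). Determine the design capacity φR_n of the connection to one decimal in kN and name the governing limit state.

Bolt shear: A_b = π(24)²/4 = 452.39 mm². φR_n = 0.75 × 469 × 452.39 × 8 × 1 = 1273.0 kN.
Bearing (8 mm plate, F_u = 450 MPa): end bolts L_c = 35 − 27/2 = 21.5, R_n = min(1.2×21.5×8×450, 2.4×24×8×450) = 92.88 kN/bolt; interior L_c = 80 − 27 = 53, R_n = 207.36 kN/bolt. φR_n = 0.75 × (2×92.88 + 6×207.36) = 1072.4 kN.
Tension yield (gross): A_g = 216×8 = 1728 mm². φR_n = 0.90 × 350 × 1728 = 544.3 kN.
Block shear: shear path 2×[35+3×80] = 2×275 mm, A_gv = 4400, A_nv = 2×(275 − 3.5×29)×8 = 2776 mm²; tension across gage: (76 − 1×29)×8 = 376 mm². R_n = min(0.6×450×2776, 0.6×350×4400) + 1.0×450×376 = min(749.52, 924) + 169.2 = 918.72 kN. φR_n = 0.75 × 918.72 = 689.0 kN.
Governing: min(1273.0, 1072.4, 544.3, 689.0) = 544.3 kN → gross-section yield.

544.3 kN (gross-section yield governs)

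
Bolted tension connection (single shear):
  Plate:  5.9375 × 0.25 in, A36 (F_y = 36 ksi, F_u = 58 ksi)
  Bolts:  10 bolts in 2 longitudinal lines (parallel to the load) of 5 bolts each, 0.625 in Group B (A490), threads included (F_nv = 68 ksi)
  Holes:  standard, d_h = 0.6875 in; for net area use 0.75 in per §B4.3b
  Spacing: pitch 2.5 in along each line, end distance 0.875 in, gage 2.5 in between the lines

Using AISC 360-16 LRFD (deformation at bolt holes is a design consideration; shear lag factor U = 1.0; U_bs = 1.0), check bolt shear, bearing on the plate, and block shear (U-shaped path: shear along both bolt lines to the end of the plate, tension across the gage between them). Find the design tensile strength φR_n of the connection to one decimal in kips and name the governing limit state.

Bolt shear: A_b = π(0.625)²/4 = 0.3068 in². φR_n = 0.75 × 68 × 0.3068 × 10 × 1 = 156.5 kips.
Bearing (0.25 in plate, F_u = 58 ksi): end bolts L_c = 0.875 − 0.6875/2 = 0.53125, R_n = min(1.2×0.53125×0.25×58, 2.4×0.625×0.25×58) = 9.2438 kips/bolt; interior L_c = 2.5 − 0.6875 = 1.8125, R_n = 21.75 kips/bolt. φR_n = 0.75 × (2×9.2438 + 8×21.75) = 144.4 kips.
Block shear: shear path 2×[0.875+4×2.5] = 2×10.875 in, A_gv = 5.4375, A_nv = 2×(10.875 − 4.5×0.75)×0.25 = 3.75 in²; tension across gage: (2.5 − 1×0.75)×0.25 = 0.4375 in². R_n = min(0.6×58×3.75, 0.6×36×5.4375) + 1.0×58×0.4375 = min(130.5, 117.45) + 25.375 = 142.83 kips. φR_n = 0.75 × 142.83 = 107.1 kips.
Governing: min(156.5, 144.4, 107.1) = 107.1 kips → block shear.

107.1 kips (block shear governs)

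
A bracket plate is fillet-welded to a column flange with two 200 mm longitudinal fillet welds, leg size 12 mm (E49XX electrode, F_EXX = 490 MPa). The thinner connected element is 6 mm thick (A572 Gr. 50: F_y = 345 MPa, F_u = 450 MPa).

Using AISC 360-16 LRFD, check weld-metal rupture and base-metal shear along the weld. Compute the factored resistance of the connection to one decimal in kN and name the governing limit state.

Weld metal: throat = 0.707×12 = 8.484 mm, L = 2×200 = 400 mm. φR_n = 0.75 × 0.6 × 490 × 8.484 × 400 = 748.3 kN.
Base metal shear (6 mm plate): yield φR_n = 1.0×0.6×345×6×400 = 496.8 kN; rupture φR_n = 0.75×0.6×450×6×400 = 486.0 kN; take 486.0 kN (rupture).
Governing: min(748.3, 486.0) = 486.0 kN → base-metal shear.

486.0 kN (base-metal shear governs)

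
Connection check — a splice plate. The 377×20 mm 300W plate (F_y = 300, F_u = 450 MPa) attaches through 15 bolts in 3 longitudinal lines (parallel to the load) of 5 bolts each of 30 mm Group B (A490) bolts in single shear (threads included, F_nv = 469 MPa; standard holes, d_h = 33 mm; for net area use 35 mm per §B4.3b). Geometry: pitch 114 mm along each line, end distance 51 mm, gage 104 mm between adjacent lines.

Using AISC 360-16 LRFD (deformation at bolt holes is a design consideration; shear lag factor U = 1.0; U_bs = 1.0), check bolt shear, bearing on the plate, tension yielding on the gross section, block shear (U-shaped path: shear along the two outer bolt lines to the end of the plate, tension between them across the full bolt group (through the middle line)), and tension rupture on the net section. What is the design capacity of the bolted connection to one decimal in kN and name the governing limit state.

1836.0 kN (net-section rupture governs)

Bolt shear: A_b = π(30)²/4 = 706.86 mm². φR_n = 0.75 × 469 × 706.86 × 15 × 1 = 3729.6 kN.
Bearing (20 mm plate, F_u = 450 MPa): end bolts L_c = 51 − 33/2 = 34.5, R_n = min(1.2×34.5×20×450, 2.4×30×20×450) = 372.6 kN/bolt; interior L_c = 114 − 33 = 81, R_n = 648 kN/bolt. φR_n = 0.75 × (3×372.6 + 12×648) = 6670.4 kN.
Tension yield (gross): A_g = 377×20 = 7540 mm². φR_n = 0.90 × 300 × 7540 = 2035.8 kN.
Block shear: shear path 2×[51+4×114] = 2×507 mm, A_gv = 20280, A_nv = 2×(507 − 4.5×35)×20 = 13980 mm²; tension across gage: (208 − 2×35)×20 = 2760 mm². R_n = min(0.6×450×13980, 0.6×300×20280) + 1.0×450×2760 = min(3774.6, 3650.4) + 1242 = 4892.4 kN. φR_n = 0.75 × 4892.4 = 3669.3 kN.
Tension rupture (net): A_n = (377 − 3×35)×20 = 5440 mm² (U = 1.0, A_e = A_n). φR_n = 0.75 × 450 × 5440 = 1836.0 kN.
Governing: min(3729.6, 6670.4, 2035.8, 3669.3, 1836.0) = 1836.0 kN → net-section rupture.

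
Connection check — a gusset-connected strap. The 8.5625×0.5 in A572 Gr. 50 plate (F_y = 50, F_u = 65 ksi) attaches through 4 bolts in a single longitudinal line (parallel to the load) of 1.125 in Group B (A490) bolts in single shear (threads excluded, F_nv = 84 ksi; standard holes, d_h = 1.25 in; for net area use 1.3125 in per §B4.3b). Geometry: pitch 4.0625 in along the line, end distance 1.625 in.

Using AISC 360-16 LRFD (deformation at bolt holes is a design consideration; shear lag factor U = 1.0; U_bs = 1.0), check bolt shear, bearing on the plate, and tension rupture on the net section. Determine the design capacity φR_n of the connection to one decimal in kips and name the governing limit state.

176.7 kips (net-section rupture governs)

Bolt shear: A_b = π(1.125)²/4 = 0.99402 in². φR_n = 0.75 × 84 × 0.99402 × 4 × 1 = 250.5 kips.
Bearing (0.5 in plate, F_u = 65 ksi): end bolts L_c = 1.625 − 1.25/2 = 1, R_n = min(1.2×1×0.5×65, 2.4×1.125×0.5×65) = 39 kips/bolt; interior L_c = 4.0625 − 1.25 = 2.8125, R_n = 87.75 kips/bolt. φR_n = 0.75 × (1×39 + 3×87.75) = 226.7 kips.
Tension rupture (net): A_n = (8.5625 − 1×1.3125)×0.5 = 3.625 in² (U = 1.0, A_e = A_n). φR_n = 0.75 × 65 × 3.625 = 176.7 kips.
Governing: min(250.5, 226.7, 176.7) = 176.7 kips → net-section rupture.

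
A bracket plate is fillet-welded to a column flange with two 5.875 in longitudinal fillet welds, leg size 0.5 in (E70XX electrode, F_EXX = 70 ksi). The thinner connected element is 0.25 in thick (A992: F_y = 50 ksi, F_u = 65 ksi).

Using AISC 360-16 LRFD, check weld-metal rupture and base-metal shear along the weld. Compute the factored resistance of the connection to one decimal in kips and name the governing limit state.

Weld metal: throat = 0.707×0.5 = 0.3535 in, L = 2×5.875 = 11.75 in. φR_n = 0.75 × 0.6 × 70 × 0.3535 × 11.75 = 130.8 kips.
Base metal shear (0.25 in plate): yield φR_n = 1.0×0.6×50×0.25×11.75 = 88.1 kips; rupture φR_n = 0.75×0.6×65×0.25×11.75 = 85.9 kips; take 85.9 kips (rupture).
Governing: min(130.8, 85.9) = 85.9 kips → base-metal shear.

85.9 kips (base-metal shear governs)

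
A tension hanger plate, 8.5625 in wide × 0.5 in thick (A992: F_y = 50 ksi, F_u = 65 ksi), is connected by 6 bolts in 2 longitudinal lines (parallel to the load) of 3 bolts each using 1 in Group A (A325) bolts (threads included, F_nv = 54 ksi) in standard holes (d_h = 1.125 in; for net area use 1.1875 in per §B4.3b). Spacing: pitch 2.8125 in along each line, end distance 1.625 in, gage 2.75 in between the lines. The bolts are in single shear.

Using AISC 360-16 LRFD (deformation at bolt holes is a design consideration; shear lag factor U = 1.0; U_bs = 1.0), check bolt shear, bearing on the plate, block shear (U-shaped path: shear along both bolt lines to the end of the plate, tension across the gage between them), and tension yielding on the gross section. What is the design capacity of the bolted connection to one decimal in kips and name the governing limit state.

Bolt shear: A_b = π(1)²/4 = 0.7854 in². φR_n = 0.75 × 54 × 0.7854 × 6 × 1 = 190.9 kips.
Bearing (0.5 in plate, F_u = 65 ksi): end bolts L_c = 1.625 − 1.125/2 = 1.0625, R_n = min(1.2×1.0625×0.5×65, 2.4×1×0.5×65) = 41.438 kips/bolt; interior L_c = 2.8125 − 1.125 = 1.6875, R_n = 65.813 kips/bolt. φR_n = 0.75 × (2×41.438 + 4×65.813) = 259.6 kips.
Block shear: shear path 2×[1.625+2×2.8125] = 2×7.25 in, A_gv = 7.25, A_nv = 2×(7.25 − 2.5×1.1875)×0.5 = 4.2813 in²; tension across gage: (2.75 − 1×1.1875)×0.5 = 0.78125 in². R_n = min(0.6×65×4.2813, 0.6×50×7.25) + 1.0×65×0.78125 = min(166.97, 217.5) + 50.781 = 217.75 kips. φR_n = 0.75 × 217.75 = 163.3 kips.
Tension yield (gross): A_g = 8.5625×0.5 = 4.2813 in². φR_n = 0.90 × 50 × 4.2813 = 192.7 kips.
Governing: min(190.9, 259.6, 163.3, 192.7) = 163.3 kips → block shear.

163.3 kips (block shear governs)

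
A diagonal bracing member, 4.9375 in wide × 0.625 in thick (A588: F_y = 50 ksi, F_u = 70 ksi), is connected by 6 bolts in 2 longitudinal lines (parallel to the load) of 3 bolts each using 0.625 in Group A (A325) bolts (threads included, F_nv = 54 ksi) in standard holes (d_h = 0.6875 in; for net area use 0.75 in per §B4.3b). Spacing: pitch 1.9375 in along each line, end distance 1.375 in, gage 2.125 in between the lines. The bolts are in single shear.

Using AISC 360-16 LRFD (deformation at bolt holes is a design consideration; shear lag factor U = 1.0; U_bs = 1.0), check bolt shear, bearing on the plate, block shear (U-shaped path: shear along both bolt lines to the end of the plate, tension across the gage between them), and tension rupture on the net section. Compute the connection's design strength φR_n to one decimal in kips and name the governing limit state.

Bolt shear: A_b = π(0.625)²/4 = 0.3068 in². φR_n = 0.75 × 54 × 0.3068 × 6 × 1 = 74.6 kips.
Bearing (0.625 in plate, F_u = 70 ksi): end bolts L_c = 1.375 − 0.6875/2 = 1.03125, R_n = min(1.2×1.03125×0.625×70, 2.4×0.625×0.625×70) = 54.141 kips/bolt; interior L_c = 1.9375 − 0.6875 = 1.25, R_n = 65.625 kips/bolt. φR_n = 0.75 × (2×54.141 + 4×65.625) = 278.1 kips.
Block shear: shear path 2×[1.375+2×1.9375] = 2×5.25 in, A_gv = 6.5625, A_nv = 2×(5.25 − 2.5×0.75)×0.625 = 4.2188 in²; tension across gage: (2.125 − 1×0.75)×0.625 = 0.85938 in². R_n = min(0.6×70×4.2188, 0.6×50×6.5625) + 1.0×70×0.85938 = min(177.19, 196.88) + 60.157 = 237.35 kips. φR_n = 0.75 × 237.35 = 178.0 kips.
Tension rupture (net): A_n = (4.9375 − 2×0.75)×0.625 = 2.1484 in² (U = 1.0, A_e = A_n). φR_n = 0.75 × 70 × 2.1484 = 112.8 kips.
Governing: min(74.6, 278.1, 178.0, 112.8) = 74.6 kips → bolt shear.

74.6 kips (bolt shear governs)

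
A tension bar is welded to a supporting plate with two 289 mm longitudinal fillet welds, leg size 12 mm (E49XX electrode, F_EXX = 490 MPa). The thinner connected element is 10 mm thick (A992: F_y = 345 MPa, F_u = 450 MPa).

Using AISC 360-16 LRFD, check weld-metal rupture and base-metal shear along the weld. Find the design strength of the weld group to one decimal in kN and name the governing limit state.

Weld metal: throat = 0.707×12 = 8.484 mm, L = 2×289 = 578 mm. φR_n = 0.75 × 0.6 × 490 × 8.484 × 578 = 1081.3 kN.
Base metal shear (10 mm plate): yield φR_n = 1.0×0.6×345×10×578 = 1196.5 kN; rupture φR_n = 0.75×0.6×450×10×578 = 1170.5 kN; take 1170.5 kN (rupture).
Governing: min(1081.3, 1170.5) = 1081.3 kN → weld metal.

1081.3 kN (weld metal governs)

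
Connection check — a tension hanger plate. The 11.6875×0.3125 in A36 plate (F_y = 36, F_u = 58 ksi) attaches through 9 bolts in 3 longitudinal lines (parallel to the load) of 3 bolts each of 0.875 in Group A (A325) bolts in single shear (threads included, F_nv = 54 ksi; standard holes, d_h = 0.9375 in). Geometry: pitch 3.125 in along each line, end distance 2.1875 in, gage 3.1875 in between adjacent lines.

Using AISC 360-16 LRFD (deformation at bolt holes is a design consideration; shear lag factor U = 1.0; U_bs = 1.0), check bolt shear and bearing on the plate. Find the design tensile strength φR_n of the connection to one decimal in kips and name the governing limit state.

219.2 kips (bolt shear governs)

Bolt shear: A_b = π(0.875)²/4 = 0.60132 in². φR_n = 0.75 × 54 × 0.60132 × 9 × 1 = 219.2 kips.
Bearing (0.3125 in plate, F_u = 58 ksi): end bolts L_c = 2.1875 − 0.9375/2 = 1.71875, R_n = min(1.2×1.71875×0.3125×58, 2.4×0.875×0.3125×58) = 37.383 kips/bolt; interior L_c = 3.125 − 0.9375 = 2.1875, R_n = 38.063 kips/bolt. φR_n = 0.75 × (3×37.383 + 6×38.063) = 255.4 kips.
Governing: min(219.2, 255.4) = 219.2 kips → bolt shear.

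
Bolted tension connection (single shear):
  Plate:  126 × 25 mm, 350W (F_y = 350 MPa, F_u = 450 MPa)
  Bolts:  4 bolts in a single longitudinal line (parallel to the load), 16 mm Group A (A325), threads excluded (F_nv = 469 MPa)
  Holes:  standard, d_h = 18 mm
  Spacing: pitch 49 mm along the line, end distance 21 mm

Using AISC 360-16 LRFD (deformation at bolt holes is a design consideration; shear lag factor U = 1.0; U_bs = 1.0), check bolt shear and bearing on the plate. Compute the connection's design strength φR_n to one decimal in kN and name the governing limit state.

Bolt shear: A_b = π(16)²/4 = 201.06 mm². φR_n = 0.75 × 469 × 201.06 × 4 × 1 = 282.9 kN.
Bearing (25 mm plate, F_u = 450 MPa): end bolts L_c = 21 − 18/2 = 12, R_n = min(1.2×12×25×450, 2.4×16×25×450) = 162 kN/bolt; interior L_c = 49 − 18 = 31, R_n = 418.5 kN/bolt. φR_n = 0.75 × (1×162 + 3×418.5) = 1063.1 kN.
Governing: min(282.9, 1063.1) = 282.9 kN → bolt shear.

282.9 kN (bolt shear governs)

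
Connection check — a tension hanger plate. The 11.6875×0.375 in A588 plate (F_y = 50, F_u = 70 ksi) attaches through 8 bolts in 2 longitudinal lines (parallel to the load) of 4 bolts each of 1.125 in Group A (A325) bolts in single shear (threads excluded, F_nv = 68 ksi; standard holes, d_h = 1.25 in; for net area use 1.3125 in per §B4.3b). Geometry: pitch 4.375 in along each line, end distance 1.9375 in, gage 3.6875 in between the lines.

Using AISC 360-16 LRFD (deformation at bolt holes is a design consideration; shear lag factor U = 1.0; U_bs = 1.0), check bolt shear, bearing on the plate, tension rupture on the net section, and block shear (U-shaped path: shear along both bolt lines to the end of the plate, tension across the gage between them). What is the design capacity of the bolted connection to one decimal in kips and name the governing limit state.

178.4 kips (net-section rupture governs)

Bolt shear: A_b = π(1.125)²/4 = 0.99402 in². φR_n = 0.75 × 68 × 0.99402 × 8 × 1 = 405.6 kips.
Bearing (0.375 in plate, F_u = 70 ksi): end bolts L_c = 1.9375 − 1.25/2 = 1.3125, R_n = min(1.2×1.3125×0.375×70, 2.4×1.125×0.375×70) = 41.344 kips/bolt; interior L_c = 4.375 − 1.25 = 3.125, R_n = 70.875 kips/bolt. φR_n = 0.75 × (2×41.344 + 6×70.875) = 381.0 kips.
Tension rupture (net): A_n = (11.6875 − 2×1.3125)×0.375 = 3.3984 in² (U = 1.0, A_e = A_n). φR_n = 0.75 × 70 × 3.3984 = 178.4 kips.
Block shear: shear path 2×[1.9375+3×4.375] = 2×15.0625 in, A_gv = 11.297, A_nv = 2×(15.0625 − 3.5×1.3125)×0.375 = 7.8516 in²; tension across gage: (3.6875 − 1×1.3125)×0.375 = 0.89063 in². R_n = min(0.6×70×7.8516, 0.6×50×11.297) + 1.0×70×0.89063 = min(329.77, 338.91) + 62.344 = 392.11 kips. φR_n = 0.75 × 392.11 = 294.1 kips.
Governing: min(405.6, 381.0, 178.4, 294.1) = 178.4 kips → net-section rupture.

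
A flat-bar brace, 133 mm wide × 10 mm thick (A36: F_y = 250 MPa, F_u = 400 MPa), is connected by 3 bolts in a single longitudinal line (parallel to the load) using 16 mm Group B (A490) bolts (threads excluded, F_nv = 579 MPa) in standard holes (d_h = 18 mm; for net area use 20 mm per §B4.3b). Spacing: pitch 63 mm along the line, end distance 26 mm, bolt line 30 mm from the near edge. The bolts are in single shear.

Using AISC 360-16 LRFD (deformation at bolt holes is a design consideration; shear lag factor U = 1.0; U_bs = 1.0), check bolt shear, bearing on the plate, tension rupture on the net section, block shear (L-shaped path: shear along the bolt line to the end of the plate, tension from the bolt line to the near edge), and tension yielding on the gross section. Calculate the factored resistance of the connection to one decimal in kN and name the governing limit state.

Bolt shear: A_b = π(16)²/4 = 201.06 mm². φR_n = 0.75 × 579 × 201.06 × 3 × 1 = 261.9 kN.
Bearing (10 mm plate, F_u = 400 MPa): end bolts L_c = 26 − 18/2 = 17, R_n = min(1.2×17×10×400, 2.4×16×10×400) = 81.6 kN/bolt; interior L_c = 63 − 18 = 45, R_n = 153.6 kN/bolt. φR_n = 0.75 × (1×81.6 + 2×153.6) = 291.6 kN.
Tension rupture (net): A_n = (133 − 1×20)×10 = 1130 mm² (U = 1.0, A_e = A_n). φR_n = 0.75 × 400 × 1130 = 339.0 kN.
Block shear: shear path 1×[26+2×63] = 1×152 mm, A_gv = 1520, A_nv = 1×(152 − 2.5×20)×10 = 1020 mm²; tension to near edge: (30 − 0.5×20)×10 = 200 mm². R_n = min(0.6×400×1020, 0.6×250×1520) + 1.0×400×200 = min(244.8, 228) + 80 = 308 kN. φR_n = 0.75 × 308 = 231.0 kN.
Tension yield (gross): A_g = 133×10 = 1330 mm². φR_n = 0.90 × 250 × 1330 = 299.3 kN.
Governing: min(261.9, 291.6, 339.0, 231.0, 299.3) = 231.0 kN → block shear.

231.0 kN (block shear governs)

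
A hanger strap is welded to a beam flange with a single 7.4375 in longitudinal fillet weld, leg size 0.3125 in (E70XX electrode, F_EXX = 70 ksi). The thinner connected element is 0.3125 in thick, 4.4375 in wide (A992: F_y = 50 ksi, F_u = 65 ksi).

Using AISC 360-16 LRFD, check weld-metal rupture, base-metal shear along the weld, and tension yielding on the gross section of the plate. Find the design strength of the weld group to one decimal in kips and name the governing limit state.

51.8 kips (weld metal governs)

Weld metal: throat = 0.707×0.3125 = 0.22094 in, L = 7.4375 in. φR_n = 0.75 × 0.6 × 70 × 0.22094 × 7.4375 = 51.8 kips.
Base metal shear (0.3125 in plate): yield φR_n = 1.0×0.6×50×0.3125×7.4375 = 69.7 kips; rupture φR_n = 0.75×0.6×65×0.3125×7.4375 = 68.0 kips; take 68.0 kips (rupture).
Tension yield (gross): A_g = 4.4375×0.3125 = 1.3867 in². φR_n = 0.90 × 50 × 1.3867 = 62.4 kips.
Governing: min(51.8, 68.0, 62.4) = 51.8 kips → weld metal.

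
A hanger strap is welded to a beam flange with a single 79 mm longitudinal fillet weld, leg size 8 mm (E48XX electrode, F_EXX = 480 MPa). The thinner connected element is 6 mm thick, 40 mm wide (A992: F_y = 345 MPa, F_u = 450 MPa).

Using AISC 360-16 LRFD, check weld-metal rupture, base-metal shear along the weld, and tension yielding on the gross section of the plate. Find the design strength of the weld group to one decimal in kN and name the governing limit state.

74.5 kN (gross-section yield governs)

Weld metal: throat = 0.707×8 = 5.656 mm, L = 79 mm. φR_n = 0.75 × 0.6 × 480 × 5.656 × 79 = 96.5 kN.
Base metal shear (6 mm plate): yield φR_n = 1.0×0.6×345×6×79 = 98.1 kN; rupture φR_n = 0.75×0.6×450×6×79 = 96.0 kN; take 96.0 kN (rupture).
Tension yield (gross): A_g = 40×6 = 240 mm². φR_n = 0.90 × 345 × 240 = 74.5 kN.
Governing: min(96.5, 96.0, 74.5) = 74.5 kN → gross-section yield.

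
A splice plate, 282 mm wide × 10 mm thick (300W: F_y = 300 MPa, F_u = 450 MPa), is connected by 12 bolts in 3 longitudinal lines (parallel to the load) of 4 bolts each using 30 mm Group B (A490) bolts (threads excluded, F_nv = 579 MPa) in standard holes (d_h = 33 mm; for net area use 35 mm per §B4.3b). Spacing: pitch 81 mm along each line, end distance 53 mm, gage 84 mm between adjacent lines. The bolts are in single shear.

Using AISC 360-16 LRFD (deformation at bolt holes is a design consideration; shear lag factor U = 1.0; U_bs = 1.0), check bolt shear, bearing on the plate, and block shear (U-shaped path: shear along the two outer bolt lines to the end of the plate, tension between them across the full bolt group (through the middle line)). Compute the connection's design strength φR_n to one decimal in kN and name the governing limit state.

1033.4 kN (block shear governs)

Bolt shear: A_b = π(30)²/4 = 706.86 mm². φR_n = 0.75 × 579 × 706.86 × 12 × 1 = 3683.4 kN.
Bearing (10 mm plate, F_u = 450 MPa): end bolts L_c = 53 − 33/2 = 36.5, R_n = min(1.2×36.5×10×450, 2.4×30×10×450) = 197.1 kN/bolt; interior L_c = 81 − 33 = 48, R_n = 259.2 kN/bolt. φR_n = 0.75 × (3×197.1 + 9×259.2) = 2193.1 kN.
Block shear: shear path 2×[53+3×81] = 2×296 mm, A_gv = 5920, A_nv = 2×(296 − 3.5×35)×10 = 3470 mm²; tension across gage: (168 − 2×35)×10 = 980 mm². R_n = min(0.6×450×3470, 0.6×300×5920) + 1.0×450×980 = min(936.9, 1065.6) + 441 = 1377.9 kN. φR_n = 0.75 × 1377.9 = 1033.4 kN.
Governing: min(3683.4, 2193.1, 1033.4) = 1033.4 kN → block shear.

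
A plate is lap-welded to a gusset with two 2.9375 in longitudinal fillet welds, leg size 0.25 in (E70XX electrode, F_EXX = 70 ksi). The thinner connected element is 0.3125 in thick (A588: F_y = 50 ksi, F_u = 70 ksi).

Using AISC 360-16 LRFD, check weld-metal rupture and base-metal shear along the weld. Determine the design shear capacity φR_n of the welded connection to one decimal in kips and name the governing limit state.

Weld metal: throat = 0.707×0.25 = 0.17675 in, L = 2×2.9375 = 5.875 in. φR_n = 0.75 × 0.6 × 70 × 0.17675 × 5.875 = 32.7 kips.
Base metal shear (0.3125 in plate): yield φR_n = 1.0×0.6×50×0.3125×5.875 = 55.1 kips; rupture φR_n = 0.75×0.6×70×0.3125×5.875 = 57.8 kips; take 55.1 kips (yield).
Governing: min(32.7, 55.1) = 32.7 kips → weld metal.

32.7 kips (weld metal governs)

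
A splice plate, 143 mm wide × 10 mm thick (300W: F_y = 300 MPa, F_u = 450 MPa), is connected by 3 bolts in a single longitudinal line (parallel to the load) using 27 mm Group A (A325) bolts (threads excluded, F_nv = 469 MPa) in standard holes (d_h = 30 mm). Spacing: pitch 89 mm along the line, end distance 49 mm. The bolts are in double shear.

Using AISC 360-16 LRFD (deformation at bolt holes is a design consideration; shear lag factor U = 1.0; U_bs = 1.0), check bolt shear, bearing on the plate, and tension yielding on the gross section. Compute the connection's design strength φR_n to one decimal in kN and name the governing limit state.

Bolt shear: A_b = π(27)²/4 = 572.56 mm². φR_n = 0.75 × 469 × 572.56 × 3 × 2 = 1208.4 kN.
Bearing (10 mm plate, F_u = 450 MPa): end bolts L_c = 49 − 30/2 = 34, R_n = min(1.2×34×10×450, 2.4×27×10×450) = 183.6 kN/bolt; interior L_c = 89 − 30 = 59, R_n = 291.6 kN/bolt. φR_n = 0.75 × (1×183.6 + 2×291.6) = 575.1 kN.
Tension yield (gross): A_g = 143×10 = 1430 mm². φR_n = 0.90 × 300 × 1430 = 386.1 kN.
Governing: min(1208.4, 575.1, 386.1) = 386.1 kN → gross-section yield.

386.1 kN (gross-section yield governs)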